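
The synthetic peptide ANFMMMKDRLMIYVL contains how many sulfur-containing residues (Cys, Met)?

4

Matching residues: M4, M5, M6, M11.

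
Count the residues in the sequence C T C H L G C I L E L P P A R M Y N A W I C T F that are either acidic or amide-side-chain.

2

Acidic: D, E. Amide-side-chain: N, Q.
Acidic residues here: E10 (1).
Amide-side-chain residues here: N18 (1).
The two groups share no amino acid, so total = 1 + 1 = 2.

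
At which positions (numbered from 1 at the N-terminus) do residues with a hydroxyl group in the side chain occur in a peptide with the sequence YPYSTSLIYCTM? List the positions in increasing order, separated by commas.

1, 3, 4, 5, 6, 9, 11

S, T, and Y are the three residues with a side-chain hydroxyl.
Matching residues: Y1, Y3, S4, T5, S6, Y9, T11.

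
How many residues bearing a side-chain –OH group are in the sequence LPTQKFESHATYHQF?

Serine (S), threonine (T), and tyrosine (Y) each carry a hydroxyl group on the side chain.
Matching residues: T3, S8, T11, Y12.

4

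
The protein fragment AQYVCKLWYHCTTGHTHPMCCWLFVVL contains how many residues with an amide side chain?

1

Asparagine (N) and glutamine (Q) have uncharged amide side chains.
Matching residues: Q2.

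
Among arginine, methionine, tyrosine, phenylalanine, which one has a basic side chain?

K, R, and H are the three residues with basic side chains (ε-amine, guanidinium, and imidazole respectively).
Of the listed options, only arginine belongs to this group.

arginine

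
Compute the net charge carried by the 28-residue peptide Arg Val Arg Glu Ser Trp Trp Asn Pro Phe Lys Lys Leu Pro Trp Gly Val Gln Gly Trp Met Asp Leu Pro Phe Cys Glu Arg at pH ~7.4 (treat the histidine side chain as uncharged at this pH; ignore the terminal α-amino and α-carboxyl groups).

The side chains ionized at physiological pH are Lys/Arg (+1) and Asp/Glu (−1); with His treated as neutral, nothing else contributes.
Positive (K, R): Arg1, Arg3, Lys11, Lys12, Arg28 → +5.
Negative (D, E): Glu4, Asp22, Glu27 → −3.
Net charge = (+5) + (−3) = +2.

+2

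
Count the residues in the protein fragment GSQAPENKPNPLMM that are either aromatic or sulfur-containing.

2

Aromatic: F, W, Y. Sulfur-containing: C, M.
Aromatic residues here: none (0).
Sulfur-containing residues here: M13, M14 (2).
The two groups share no amino acid, so total = 0 + 2 = 2.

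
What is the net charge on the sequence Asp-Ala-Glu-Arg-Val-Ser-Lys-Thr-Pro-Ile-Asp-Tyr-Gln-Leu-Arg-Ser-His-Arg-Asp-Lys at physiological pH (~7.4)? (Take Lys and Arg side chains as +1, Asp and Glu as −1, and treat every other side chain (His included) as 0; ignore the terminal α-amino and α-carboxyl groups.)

Positive (K, R): Arg4, Lys7, Arg15, Arg18, Lys20 → +5.
Negative (D, E): Asp1, Glu3, Asp11, Asp19 → −4.
Net charge = (+5) + (−4) = +1.

+1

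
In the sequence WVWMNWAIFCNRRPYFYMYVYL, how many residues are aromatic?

9

Phenylalanine (F), tryptophan (W), and tyrosine (Y) have aromatic ring side chains.
Matching residues: W1, W3, W6, F9, Y15, F16, Y17, Y19, Y21.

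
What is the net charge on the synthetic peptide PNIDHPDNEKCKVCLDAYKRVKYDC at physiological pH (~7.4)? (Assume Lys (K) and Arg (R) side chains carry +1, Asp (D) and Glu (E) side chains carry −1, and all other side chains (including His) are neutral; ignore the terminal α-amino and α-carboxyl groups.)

0

Positive (K, R): K10, K12, K19, R20, K22 → +5.
Negative (D, E): D4, D7, E9, D16, D24 → −5.
Net charge = (+5) + (−5) = 0.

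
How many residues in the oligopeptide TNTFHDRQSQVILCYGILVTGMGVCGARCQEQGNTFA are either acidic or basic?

5

Acidic: D, E. Basic: H, K, R.
Acidic residues here: D6, E31 (2).
Basic residues here: H5, R7, R28 (3).
The two groups share no amino acid, so total = 2 + 3 = 5.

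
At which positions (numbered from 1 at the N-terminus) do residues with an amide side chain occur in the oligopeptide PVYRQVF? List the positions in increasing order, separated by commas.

The amide-side-chain residues are Asn (N) and Gln (Q).
Matching residues: Q5.

5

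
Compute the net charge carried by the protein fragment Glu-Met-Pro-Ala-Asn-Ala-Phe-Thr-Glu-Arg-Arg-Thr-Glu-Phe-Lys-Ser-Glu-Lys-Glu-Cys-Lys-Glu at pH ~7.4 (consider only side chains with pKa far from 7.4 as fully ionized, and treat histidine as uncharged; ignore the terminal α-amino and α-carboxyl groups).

-1

The side chains ionized at physiological pH are Lys/Arg (+1) and Asp/Glu (−1); with His treated as neutral, nothing else contributes.
Positive (K, R): Arg10, Arg11, Lys15, Lys18, Lys21 → +5.
Negative (D, E): Glu1, Glu9, Glu13, Glu17, Glu19, Glu22 → −6.
Net charge = (+5) + (−6) = −1.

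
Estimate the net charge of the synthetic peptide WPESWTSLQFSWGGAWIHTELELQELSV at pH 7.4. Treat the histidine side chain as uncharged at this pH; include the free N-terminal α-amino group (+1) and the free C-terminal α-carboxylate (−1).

The side chains ionized at physiological pH are Lys/Arg (+1) and Asp/Glu (−1); with His treated as neutral, nothing else contributes.
Positive (K, R): none → +0.
Negative (D, E): E3, E20, E22, E25 → −4.
The N-terminus (+1) and C-terminus (−1) cancel.
Net charge = (+0) + (−4) = −4.

-4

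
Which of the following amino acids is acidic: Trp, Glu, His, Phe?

Glu

The acidic residues are Asp (D) and Glu (E), whose side chains end in a carboxylate group.
Of the listed options, only Glu belongs to this group.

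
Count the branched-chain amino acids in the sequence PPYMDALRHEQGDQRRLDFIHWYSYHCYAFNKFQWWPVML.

Valine (V), leucine (L), and isoleucine (I) are the branched-chain amino acids.
Matching residues: L7, L17, I20, V38, L40.

5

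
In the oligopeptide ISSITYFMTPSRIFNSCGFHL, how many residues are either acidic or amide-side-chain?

Acidic: D, E. Amide-side-chain: N, Q.
Acidic residues here: none (0).
Amide-side-chain residues here: N15 (1).
The two groups share no amino acid, so total = 0 + 1 = 1.

1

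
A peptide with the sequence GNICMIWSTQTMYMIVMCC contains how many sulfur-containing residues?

7

The sulfur-bearing residues are cysteine (–SH) and methionine (–S–CH₃).
Matching residues: C4, M5, M12, M14, M17, C18, C19.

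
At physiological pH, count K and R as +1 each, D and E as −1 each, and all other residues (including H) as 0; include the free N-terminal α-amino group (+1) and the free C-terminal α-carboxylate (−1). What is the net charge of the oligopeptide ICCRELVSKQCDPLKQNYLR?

Positive (K, R): R4, K9, K15, R20 → +4.
Negative (D, E): E5, D12 → −2.
The N-terminus (+1) and C-terminus (−1) cancel.
Net charge = (+4) + (−2) = +2.

+2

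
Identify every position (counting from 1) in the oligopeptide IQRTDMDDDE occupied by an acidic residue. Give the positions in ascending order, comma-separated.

5, 7, 8, 9, 10

Aspartate (D) and glutamate (E) have carboxylic-acid side chains and are the acidic amino acids.
Matching residues: D5, D7, D8, D9, E10.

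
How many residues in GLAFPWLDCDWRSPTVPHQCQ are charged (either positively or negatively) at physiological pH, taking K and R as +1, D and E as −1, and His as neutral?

Charged side chains at pH ~7.4: K, R (positive); D, E (negative).
Matching residues: D8, D10, R12.

3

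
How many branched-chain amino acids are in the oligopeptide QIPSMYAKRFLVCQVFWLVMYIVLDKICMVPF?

11

Valine (V), leucine (L), and isoleucine (I) are the branched-chain amino acids.
Matching residues: I2, L11, V12, V15, L18, V19, I22, V23, L24, I27, V30.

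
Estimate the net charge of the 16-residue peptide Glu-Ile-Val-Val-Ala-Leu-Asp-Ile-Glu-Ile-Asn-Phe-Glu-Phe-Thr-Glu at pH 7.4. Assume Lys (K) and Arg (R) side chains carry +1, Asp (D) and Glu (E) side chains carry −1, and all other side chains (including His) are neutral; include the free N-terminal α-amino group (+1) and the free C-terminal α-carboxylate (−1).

Positive (K, R): none → +0.
Negative (D, E): Glu1, Asp7, Glu9, Glu13, Glu16 → −5.
The N-terminus (+1) and C-terminus (−1) cancel.
Net charge = (+0) + (−5) = −5.

-5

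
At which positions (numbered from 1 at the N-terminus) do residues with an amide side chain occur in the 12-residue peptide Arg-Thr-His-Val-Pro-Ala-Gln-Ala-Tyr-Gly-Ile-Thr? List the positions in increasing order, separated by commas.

The amide-side-chain residues are Asn (N) and Gln (Q).
Matching residues: Gln7.

7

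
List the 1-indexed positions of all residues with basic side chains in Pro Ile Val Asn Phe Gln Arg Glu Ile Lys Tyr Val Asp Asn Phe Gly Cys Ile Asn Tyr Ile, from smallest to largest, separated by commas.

The basic amino acids are Lys (K), Arg (R), and His (H).
Matching residues: Arg7, Lys10.

7, 10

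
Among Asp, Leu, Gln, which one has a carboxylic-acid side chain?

Asp

Aspartate (D) and glutamate (E) have carboxylic-acid side chains and are the acidic amino acids.
Of the listed options, only Asp belongs to this group.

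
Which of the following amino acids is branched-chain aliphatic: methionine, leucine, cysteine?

leucine

The BCAAs are Val, Leu, and Ile — aliphatic side chains with a branch point.
Of the listed options, only leucine belongs to this group.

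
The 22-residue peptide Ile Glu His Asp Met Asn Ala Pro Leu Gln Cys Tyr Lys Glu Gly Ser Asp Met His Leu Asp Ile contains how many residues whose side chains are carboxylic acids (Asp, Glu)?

5

Matching residues: Glu2, Asp4, Glu14, Asp17, Asp21.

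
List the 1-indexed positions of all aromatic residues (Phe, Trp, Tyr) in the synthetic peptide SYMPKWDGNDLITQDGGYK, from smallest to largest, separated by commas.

2, 6, 18

Matching residues: Y2, W6, Y18.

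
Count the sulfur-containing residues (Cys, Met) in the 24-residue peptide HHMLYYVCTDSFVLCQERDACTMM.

Matching residues: M3, C8, C15, C21, M23, M24.

6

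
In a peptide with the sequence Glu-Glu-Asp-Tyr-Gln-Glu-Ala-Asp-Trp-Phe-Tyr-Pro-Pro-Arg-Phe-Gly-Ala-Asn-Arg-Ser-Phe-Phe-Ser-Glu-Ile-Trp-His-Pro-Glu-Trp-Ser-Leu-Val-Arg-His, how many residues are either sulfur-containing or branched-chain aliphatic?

Sulfur-containing: C, M. Branched-chain aliphatic: I, L, V.
Sulfur-containing residues here: none (0).
Branched-chain aliphatic residues here: Ile25, Leu32, Val33 (3).
The two groups share no amino acid, so total = 0 + 3 = 3.

3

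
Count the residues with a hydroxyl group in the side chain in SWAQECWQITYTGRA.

Serine (S), threonine (T), and tyrosine (Y) each carry a hydroxyl group on the side chain.
Matching residues: S1, T10, Y11, T12.

4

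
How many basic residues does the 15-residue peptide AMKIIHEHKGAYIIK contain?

5

Lysine (K), arginine (R), and histidine (H) have basic, nitrogen-containing side chains.
Matching residues: K3, H6, H8, K9, K15.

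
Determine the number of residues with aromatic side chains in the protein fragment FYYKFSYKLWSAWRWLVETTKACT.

The aromatic amino acids are Phe (F, benzyl), Trp (W, indole), and Tyr (Y, phenol).
Matching residues: F1, Y2, Y3, F5, Y7, W10, W13, W15.

8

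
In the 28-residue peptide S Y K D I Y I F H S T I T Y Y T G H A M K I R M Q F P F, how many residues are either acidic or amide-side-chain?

2

Acidic: D, E. Amide-side-chain: N, Q.
Acidic residues here: D4 (1).
Amide-side-chain residues here: Q25 (1).
The two groups share no amino acid, so total = 1 + 1 = 2.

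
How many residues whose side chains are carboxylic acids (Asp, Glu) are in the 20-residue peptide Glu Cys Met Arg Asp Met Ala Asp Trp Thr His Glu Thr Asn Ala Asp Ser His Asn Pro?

Matching residues: Glu1, Asp5, Asp8, Glu12, Asp16.

5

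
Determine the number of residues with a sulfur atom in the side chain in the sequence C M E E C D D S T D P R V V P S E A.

Cysteine (C, thiol) and methionine (M, thioether) are the two sulfur-containing amino acids.
Matching residues: C1, M2, C5.

3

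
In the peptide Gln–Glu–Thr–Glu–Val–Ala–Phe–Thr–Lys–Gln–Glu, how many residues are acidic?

Aspartate (D) and glutamate (E) have carboxylic-acid side chains and are the acidic amino acids.
Matching residues: Glu2, Glu4, Glu11.

3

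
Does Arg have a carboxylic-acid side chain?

No

Aspartate (D) and glutamate (E) have carboxylic-acid side chains and are the acidic amino acids.
Arginine is not in this group.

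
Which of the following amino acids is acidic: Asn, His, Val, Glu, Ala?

Glu

Only D (aspartate) and E (glutamate) carry a side-chain carboxylic acid.
Of the listed options, only Glu belongs to this group.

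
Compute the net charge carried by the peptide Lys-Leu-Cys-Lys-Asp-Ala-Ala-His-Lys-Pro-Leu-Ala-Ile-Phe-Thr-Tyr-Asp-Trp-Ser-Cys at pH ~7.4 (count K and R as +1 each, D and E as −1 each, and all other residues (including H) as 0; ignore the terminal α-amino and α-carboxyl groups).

Positive (K, R): Lys1, Lys4, Lys9 → +3.
Negative (D, E): Asp5, Asp17 → −2.
Net charge = (+3) + (−2) = +1.

+1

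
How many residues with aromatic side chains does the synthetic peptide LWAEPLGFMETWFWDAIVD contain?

5

F, W, and Y each carry an aromatic ring on the side chain.
Matching residues: W2, F8, W12, F13, W14.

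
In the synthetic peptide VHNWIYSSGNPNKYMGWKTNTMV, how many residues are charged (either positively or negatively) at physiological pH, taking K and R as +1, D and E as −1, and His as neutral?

2

Charged side chains at pH ~7.4: K, R (positive); D, E (negative).
Matching residues: K13, K18.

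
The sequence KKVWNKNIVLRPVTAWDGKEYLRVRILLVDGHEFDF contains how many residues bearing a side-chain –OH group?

The –OH-bearing residues are Ser, Thr (aliphatic alcohols), and Tyr (phenol).
Matching residues: T14, Y21.

2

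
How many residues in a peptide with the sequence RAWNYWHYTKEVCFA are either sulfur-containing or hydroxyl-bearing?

4

Sulfur-containing: C, M. Hydroxyl-bearing: S, T, Y.
Sulfur-containing residues here: C13 (1).
Hydroxyl-bearing residues here: Y5, Y8, T9 (3).
The two groups share no amino acid, so total = 1 + 3 = 4.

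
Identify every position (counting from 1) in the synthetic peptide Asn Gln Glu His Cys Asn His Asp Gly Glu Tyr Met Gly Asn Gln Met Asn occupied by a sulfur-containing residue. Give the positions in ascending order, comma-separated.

Only Cys (C) and Met (M) have a sulfur atom in the side chain.
Matching residues: Cys5, Met12, Met16.

5, 12, 16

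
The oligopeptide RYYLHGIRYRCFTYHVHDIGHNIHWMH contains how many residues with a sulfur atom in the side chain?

The sulfur-bearing residues are cysteine (–SH) and methionine (–S–CH₃).
Matching residues: C11, M26.

2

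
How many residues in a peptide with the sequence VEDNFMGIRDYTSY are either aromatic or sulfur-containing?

4

Aromatic: F, W, Y. Sulfur-containing: C, M.
Aromatic residues here: F5, Y11, Y14 (3).
Sulfur-containing residues here: M6 (1).
The two groups share no amino acid, so total = 3 + 1 = 4.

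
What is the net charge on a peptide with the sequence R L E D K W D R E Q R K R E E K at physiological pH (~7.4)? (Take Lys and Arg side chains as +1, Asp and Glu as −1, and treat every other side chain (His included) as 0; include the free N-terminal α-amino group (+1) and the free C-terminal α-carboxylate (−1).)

Positive (K, R): R1, K5, R8, R11, K12, R13, K16 → +7.
Negative (D, E): E3, D4, D7, E9, E14, E15 → −6.
The N-terminus (+1) and C-terminus (−1) cancel.
Net charge = (+7) + (−6) = +1.

+1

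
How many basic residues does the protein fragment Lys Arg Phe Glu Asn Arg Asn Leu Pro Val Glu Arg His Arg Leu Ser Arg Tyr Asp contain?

7

The basic amino acids are Lys (K), Arg (R), and His (H).
Matching residues: Lys1, Arg2, Arg6, Arg12, His13, Arg14, Arg17.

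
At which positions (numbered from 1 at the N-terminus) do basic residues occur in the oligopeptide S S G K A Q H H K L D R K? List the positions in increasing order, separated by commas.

K, R, and H are the three residues with basic side chains (ε-amine, guanidinium, and imidazole respectively).
Matching residues: K4, H7, H8, K9, R12, K13.

4, 7, 8, 9, 12, 13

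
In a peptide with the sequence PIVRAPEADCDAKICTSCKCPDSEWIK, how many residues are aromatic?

1

Phenylalanine (F), tryptophan (W), and tyrosine (Y) have aromatic ring side chains.
Matching residues: W25.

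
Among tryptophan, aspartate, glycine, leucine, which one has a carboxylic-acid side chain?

aspartate

Only D (aspartate) and E (glutamate) carry a side-chain carboxylic acid.
Of the listed options, only aspartate belongs to this group.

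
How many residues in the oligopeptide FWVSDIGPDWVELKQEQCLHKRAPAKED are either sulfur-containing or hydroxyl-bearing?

2

Sulfur-containing: C, M. Hydroxyl-bearing: S, T, Y.
Sulfur-containing residues here: C18 (1).
Hydroxyl-bearing residues here: S4 (1).
The two groups share no amino acid, so total = 1 + 1 = 2.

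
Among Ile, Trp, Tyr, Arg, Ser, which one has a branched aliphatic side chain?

Ile

Valine (V), leucine (L), and isoleucine (I) are the branched-chain amino acids.
Of the listed options, only Ile belongs to this group.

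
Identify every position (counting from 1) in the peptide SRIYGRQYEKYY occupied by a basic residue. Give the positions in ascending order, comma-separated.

Lysine (K), arginine (R), and histidine (H) have basic, nitrogen-containing side chains.
Matching residues: R2, R6, K10.

2, 6, 10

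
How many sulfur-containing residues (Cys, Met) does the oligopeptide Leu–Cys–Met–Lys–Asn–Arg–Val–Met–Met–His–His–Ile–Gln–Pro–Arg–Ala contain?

Matching residues: Cys2, Met3, Met8, Met9.

4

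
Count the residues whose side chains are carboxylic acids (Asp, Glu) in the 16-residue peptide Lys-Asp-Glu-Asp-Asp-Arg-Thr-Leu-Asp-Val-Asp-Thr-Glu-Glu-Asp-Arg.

9

Matching residues: Asp2, Glu3, Asp4, Asp5, Asp9, Asp11, Glu13, Glu14, Asp15.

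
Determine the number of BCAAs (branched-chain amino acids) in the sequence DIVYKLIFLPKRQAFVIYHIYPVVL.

V, L, and I make up the branched-chain aliphatic group.
Matching residues: I2, V3, L6, I7, L9, V16, I17, I20, V23, V24, L25.

11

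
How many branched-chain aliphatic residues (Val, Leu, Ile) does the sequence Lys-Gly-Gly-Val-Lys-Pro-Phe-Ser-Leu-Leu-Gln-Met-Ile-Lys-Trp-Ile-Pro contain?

5

Matching residues: Val4, Leu9, Leu10, Ile13, Ile16.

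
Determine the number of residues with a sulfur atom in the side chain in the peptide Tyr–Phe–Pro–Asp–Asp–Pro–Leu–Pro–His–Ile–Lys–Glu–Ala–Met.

Cysteine (C, thiol) and methionine (M, thioether) are the two sulfur-containing amino acids.
Matching residues: Met14.

1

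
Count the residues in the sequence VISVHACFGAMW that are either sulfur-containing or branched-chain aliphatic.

Sulfur-containing: C, M. Branched-chain aliphatic: I, L, V.
Sulfur-containing residues here: C7, M11 (2).
Branched-chain aliphatic residues here: V1, I2, V4 (3).
The two groups share no amino acid, so total = 2 + 3 = 5.

5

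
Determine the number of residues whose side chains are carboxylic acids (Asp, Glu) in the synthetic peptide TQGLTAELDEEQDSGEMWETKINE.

Matching residues: E7, D9, E10, E11, D13, E16, E19, E24.

8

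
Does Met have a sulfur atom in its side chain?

The sulfur-bearing residues are cysteine (–SH) and methionine (–S–CH₃).
Methionine is in this group.

Yes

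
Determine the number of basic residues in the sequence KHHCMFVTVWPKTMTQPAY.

Lysine (K), arginine (R), and histidine (H) have basic, nitrogen-containing side chains.
Matching residues: K1, H2, H3, K12.

4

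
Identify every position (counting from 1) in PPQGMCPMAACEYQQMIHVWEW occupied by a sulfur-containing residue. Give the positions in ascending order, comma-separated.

Only Cys (C) and Met (M) have a sulfur atom in the side chain.
Matching residues: M5, C6, M8, C11, M16.

5, 6, 8, 11, 16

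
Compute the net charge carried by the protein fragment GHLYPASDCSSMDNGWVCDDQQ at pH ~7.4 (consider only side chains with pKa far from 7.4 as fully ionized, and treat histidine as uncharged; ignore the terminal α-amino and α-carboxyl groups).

-4

At pH ~7.4 the Lys and Arg side chains are protonated (+1), the Asp and Glu side chains are deprotonated (−1), and with His taken as neutral all other side chains carry no charge.
Positive (K, R): none → +0.
Negative (D, E): D8, D13, D19, D20 → −4.
Net charge = (+0) + (−4) = −4.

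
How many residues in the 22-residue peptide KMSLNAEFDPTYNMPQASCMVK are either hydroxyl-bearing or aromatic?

5

Hydroxyl-bearing: S, T, Y. Aromatic: F, W, Y.
Hydroxyl-bearing residues here: S3, T11, Y12, S18 (4).
Aromatic residues here: F8, Y12 (2).
Y is in both groups, so the 1 Y residue must not be double-counted.
Total = 4 + 2 − 1 = 5.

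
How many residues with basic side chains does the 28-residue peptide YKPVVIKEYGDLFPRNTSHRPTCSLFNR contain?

6

Lysine (K), arginine (R), and histidine (H) have basic, nitrogen-containing side chains.
Matching residues: K2, K7, R15, H19, R20, R28.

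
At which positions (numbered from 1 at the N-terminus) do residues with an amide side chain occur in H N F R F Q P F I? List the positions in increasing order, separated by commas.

Asparagine (N) and glutamine (Q) have uncharged amide side chains.
Matching residues: N2, Q6.

2, 6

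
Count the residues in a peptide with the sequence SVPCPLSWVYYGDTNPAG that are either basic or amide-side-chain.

1

Basic: H, K, R. Amide-side-chain: N, Q.
Basic residues here: none (0).
Amide-side-chain residues here: N15 (1).
The two groups share no amino acid, so total = 0 + 1 = 1.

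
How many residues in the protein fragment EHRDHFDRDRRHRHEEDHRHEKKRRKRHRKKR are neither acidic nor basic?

1

Acidic: D, E. Basic: K, R, H. All other residues are neither.
Matching residues: F6.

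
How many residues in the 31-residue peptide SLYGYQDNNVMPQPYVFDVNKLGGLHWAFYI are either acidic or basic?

4

Acidic: D, E. Basic: H, K, R.
Acidic residues here: D7, D18 (2).
Basic residues here: K21, H26 (2).
The two groups share no amino acid, so total = 2 + 2 = 4.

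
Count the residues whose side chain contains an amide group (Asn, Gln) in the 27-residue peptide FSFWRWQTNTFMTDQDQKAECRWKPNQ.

Matching residues: Q7, N9, Q15, Q17, N26, Q27.

6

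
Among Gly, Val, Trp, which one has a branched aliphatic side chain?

Val

V, L, and I make up the branched-chain aliphatic group.
Of the listed options, only Val belongs to this group.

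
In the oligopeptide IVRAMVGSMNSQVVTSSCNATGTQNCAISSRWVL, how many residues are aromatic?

1

Phenylalanine (F), tryptophan (W), and tyrosine (Y) have aromatic ring side chains.
Matching residues: W32.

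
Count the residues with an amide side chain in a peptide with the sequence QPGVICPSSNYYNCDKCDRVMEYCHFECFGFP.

3

Asparagine (N) and glutamine (Q) have uncharged amide side chains.
Matching residues: Q1, N10, N13.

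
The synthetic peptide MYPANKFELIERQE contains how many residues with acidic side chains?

3

The acidic residues are Asp (D) and Glu (E), whose side chains end in a carboxylate group.
Matching residues: E8, E11, E14.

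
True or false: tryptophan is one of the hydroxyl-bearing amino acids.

False

The –OH-bearing residues are Ser, Thr (aliphatic alcohols), and Tyr (phenol).
Tryptophan is not in this group.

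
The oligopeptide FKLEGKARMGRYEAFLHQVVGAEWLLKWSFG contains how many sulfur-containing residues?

1

The sulfur-bearing residues are cysteine (–SH) and methionine (–S–CH₃).
Matching residues: M9.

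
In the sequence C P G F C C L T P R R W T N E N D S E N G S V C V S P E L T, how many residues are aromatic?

F, W, and Y each carry an aromatic ring on the side chain.
Matching residues: F4, W12.

2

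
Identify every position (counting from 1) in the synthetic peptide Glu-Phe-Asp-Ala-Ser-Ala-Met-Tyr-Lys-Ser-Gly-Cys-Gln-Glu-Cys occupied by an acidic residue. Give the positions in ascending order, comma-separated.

Only D (aspartate) and E (glutamate) carry a side-chain carboxylic acid.
Matching residues: Glu1, Asp3, Glu14.

1, 3, 14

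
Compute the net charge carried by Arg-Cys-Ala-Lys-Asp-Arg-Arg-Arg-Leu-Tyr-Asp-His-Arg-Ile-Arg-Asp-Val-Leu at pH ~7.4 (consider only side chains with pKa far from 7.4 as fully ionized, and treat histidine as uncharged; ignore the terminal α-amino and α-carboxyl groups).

+4

The side chains ionized at physiological pH are Lys/Arg (+1) and Asp/Glu (−1); with His treated as neutral, nothing else contributes.
Positive (K, R): Arg1, Lys4, Arg6, Arg7, Arg8, Arg13, Arg15 → +7.
Negative (D, E): Asp5, Asp11, Asp16 → −3.
Net charge = (+7) + (−3) = +4.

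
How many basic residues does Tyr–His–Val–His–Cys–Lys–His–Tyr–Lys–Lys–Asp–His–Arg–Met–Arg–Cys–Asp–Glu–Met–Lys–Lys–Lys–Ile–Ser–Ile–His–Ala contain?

Lysine (K), arginine (R), and histidine (H) have basic, nitrogen-containing side chains.
Matching residues: His2, His4, Lys6, His7, Lys9, Lys10, His12, Arg13, Arg15, Lys20, Lys21, Lys22, His26.

13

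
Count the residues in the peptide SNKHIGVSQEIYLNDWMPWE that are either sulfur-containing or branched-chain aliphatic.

Sulfur-containing: C, M. Branched-chain aliphatic: I, L, V.
Sulfur-containing residues here: M17 (1).
Branched-chain aliphatic residues here: I5, V7, I11, L13 (4).
The two groups share no amino acid, so total = 1 + 4 = 5.

5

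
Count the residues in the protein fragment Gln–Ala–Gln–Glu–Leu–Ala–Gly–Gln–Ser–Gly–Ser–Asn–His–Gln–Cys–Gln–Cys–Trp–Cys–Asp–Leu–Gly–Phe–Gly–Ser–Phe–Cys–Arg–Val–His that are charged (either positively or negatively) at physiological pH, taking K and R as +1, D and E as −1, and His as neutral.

Charged side chains at pH ~7.4: K, R (positive); D, E (negative).
Matching residues: Glu4, Asp20, Arg28.

3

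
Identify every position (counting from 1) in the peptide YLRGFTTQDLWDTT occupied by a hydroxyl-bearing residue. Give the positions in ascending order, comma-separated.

1, 6, 7, 13, 14

Matching residues: Y1, T6, T7, T13, T14.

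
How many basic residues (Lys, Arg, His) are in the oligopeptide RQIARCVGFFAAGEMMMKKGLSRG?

5

Matching residues: R1, R5, K18, K19, R23.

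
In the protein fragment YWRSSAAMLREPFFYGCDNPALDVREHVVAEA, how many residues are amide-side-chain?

Only N (asparagine) and Q (glutamine) carry a side-chain carboxamide.
Matching residues: N19.

1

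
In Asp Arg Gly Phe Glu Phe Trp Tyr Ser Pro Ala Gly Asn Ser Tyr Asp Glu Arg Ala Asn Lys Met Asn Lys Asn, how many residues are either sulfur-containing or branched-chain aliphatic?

1

Sulfur-containing: C, M. Branched-chain aliphatic: I, L, V.
Sulfur-containing residues here: Met22 (1).
Branched-chain aliphatic residues here: none (0).
The two groups share no amino acid, so total = 1 + 0 = 1.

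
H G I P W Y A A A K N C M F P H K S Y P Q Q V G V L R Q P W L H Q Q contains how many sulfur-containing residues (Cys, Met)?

Matching residues: C12, M13.

2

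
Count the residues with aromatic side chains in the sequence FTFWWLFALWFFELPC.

8

F, W, and Y each carry an aromatic ring on the side chain.
Matching residues: F1, F3, W4, W5, F7, W10, F11, F12.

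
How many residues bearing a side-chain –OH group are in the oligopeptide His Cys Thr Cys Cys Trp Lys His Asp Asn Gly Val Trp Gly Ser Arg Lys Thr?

3

The –OH-bearing residues are Ser, Thr (aliphatic alcohols), and Tyr (phenol).
Matching residues: Thr3, Ser15, Thr18.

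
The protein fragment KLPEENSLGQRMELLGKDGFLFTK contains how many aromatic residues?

The aromatic amino acids are Phe (F, benzyl), Trp (W, indole), and Tyr (Y, phenol).
Matching residues: F20, F22.

2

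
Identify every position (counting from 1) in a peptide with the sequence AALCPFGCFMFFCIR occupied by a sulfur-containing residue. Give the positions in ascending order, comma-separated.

Only Cys (C) and Met (M) have a sulfur atom in the side chain.
Matching residues: C4, C8, M10, C13.

4, 8, 10, 13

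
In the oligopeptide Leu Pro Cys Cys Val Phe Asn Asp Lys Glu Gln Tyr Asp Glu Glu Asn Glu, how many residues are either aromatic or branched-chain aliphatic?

Aromatic: F, W, Y. Branched-chain aliphatic: I, L, V.
Aromatic residues here: Phe6, Tyr12 (2).
Branched-chain aliphatic residues here: Leu1, Val5 (2).
The two groups share no amino acid, so total = 2 + 2 = 4.

4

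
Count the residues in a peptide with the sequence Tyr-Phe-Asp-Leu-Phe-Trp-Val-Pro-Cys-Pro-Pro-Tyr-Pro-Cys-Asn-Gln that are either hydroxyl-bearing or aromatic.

5

Hydroxyl-bearing: S, T, Y. Aromatic: F, W, Y.
Hydroxyl-bearing residues here: Tyr1, Tyr12 (2).
Aromatic residues here: Tyr1, Phe2, Phe5, Trp6, Tyr12 (5).
Y is in both groups, so the 2 Y residues must not be double-counted.
Total = 2 + 5 − 2 = 5.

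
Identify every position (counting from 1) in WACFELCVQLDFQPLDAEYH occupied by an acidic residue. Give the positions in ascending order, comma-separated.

Matching residues: E5, D11, D16, E18.

5, 11, 16, 18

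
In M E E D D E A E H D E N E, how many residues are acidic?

Aspartate (D) and glutamate (E) have carboxylic-acid side chains and are the acidic amino acids.
Matching residues: E2, E3, D4, D5, E6, E8, D10, E11, E13.

9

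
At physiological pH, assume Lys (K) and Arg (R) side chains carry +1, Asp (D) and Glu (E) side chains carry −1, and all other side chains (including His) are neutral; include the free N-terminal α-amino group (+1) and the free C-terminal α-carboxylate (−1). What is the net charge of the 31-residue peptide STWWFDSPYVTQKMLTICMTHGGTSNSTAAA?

Positive (K, R): K13 → +1.
Negative (D, E): D6 → −1.
The N-terminus (+1) and C-terminus (−1) cancel.
Net charge = (+1) + (−1) = 0.

0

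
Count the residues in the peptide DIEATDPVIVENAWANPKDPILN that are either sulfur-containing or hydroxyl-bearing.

Sulfur-containing: C, M. Hydroxyl-bearing: S, T, Y.
Sulfur-containing residues here: none (0).
Hydroxyl-bearing residues here: T5 (1).
The two groups share no amino acid, so total = 0 + 1 = 1.

1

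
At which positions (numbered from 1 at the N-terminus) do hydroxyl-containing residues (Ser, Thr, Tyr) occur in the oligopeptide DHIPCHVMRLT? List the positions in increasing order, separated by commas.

11

Matching residues: T11.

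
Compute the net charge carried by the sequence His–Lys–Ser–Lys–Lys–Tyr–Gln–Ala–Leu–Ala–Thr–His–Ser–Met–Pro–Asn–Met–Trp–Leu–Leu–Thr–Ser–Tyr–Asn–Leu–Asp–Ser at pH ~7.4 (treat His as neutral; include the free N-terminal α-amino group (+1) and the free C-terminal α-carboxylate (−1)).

+2

At pH ~7.4 the Lys and Arg side chains are protonated (+1), the Asp and Glu side chains are deprotonated (−1), and with His taken as neutral all other side chains carry no charge.
Positive (K, R): Lys2, Lys4, Lys5 → +3.
Negative (D, E): Asp26 → −1.
The N-terminus (+1) and C-terminus (−1) cancel.
Net charge = (+3) + (−1) = +2.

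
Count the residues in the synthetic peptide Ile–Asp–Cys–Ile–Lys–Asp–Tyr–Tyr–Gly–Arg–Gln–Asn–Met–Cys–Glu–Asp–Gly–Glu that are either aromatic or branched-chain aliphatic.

4

Aromatic: F, W, Y. Branched-chain aliphatic: I, L, V.
Aromatic residues here: Tyr7, Tyr8 (2).
Branched-chain aliphatic residues here: Ile1, Ile4 (2).
The two groups share no amino acid, so total = 2 + 2 = 4.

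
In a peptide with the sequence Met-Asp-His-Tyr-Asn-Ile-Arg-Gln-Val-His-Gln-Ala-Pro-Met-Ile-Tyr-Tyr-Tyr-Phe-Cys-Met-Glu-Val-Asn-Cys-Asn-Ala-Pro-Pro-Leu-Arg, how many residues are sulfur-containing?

5

Only Cys (C) and Met (M) have a sulfur atom in the side chain.
Matching residues: Met1, Met14, Cys20, Met21, Cys25.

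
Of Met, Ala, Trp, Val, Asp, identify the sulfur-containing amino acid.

Met

Only Cys (C) and Met (M) have a sulfur atom in the side chain.
Of the listed options, only Met belongs to this group.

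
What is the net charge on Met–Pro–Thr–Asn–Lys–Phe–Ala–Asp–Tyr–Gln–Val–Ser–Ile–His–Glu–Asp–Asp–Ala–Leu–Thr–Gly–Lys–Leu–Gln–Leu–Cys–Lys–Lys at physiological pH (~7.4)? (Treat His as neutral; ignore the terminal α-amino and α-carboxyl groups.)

Near pH 7.4, K and R contribute +1 each, D and E contribute −1 each, and every other side chain (His included, as stated) is uncharged.
Positive (K, R): Lys5, Lys22, Lys27, Lys28 → +4.
Negative (D, E): Asp8, Glu15, Asp16, Asp17 → −4.
Net charge = (+4) + (−4) = 0.

0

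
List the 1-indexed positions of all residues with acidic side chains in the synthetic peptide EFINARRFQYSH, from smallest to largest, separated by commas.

Only D (aspartate) and E (glutamate) carry a side-chain carboxylic acid.
Matching residues: E1.

1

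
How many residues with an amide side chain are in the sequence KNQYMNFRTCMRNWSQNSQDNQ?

Asparagine (N) and glutamine (Q) have uncharged amide side chains.
Matching residues: N2, Q3, N6, N13, Q16, N17, Q19, N21, Q22.

9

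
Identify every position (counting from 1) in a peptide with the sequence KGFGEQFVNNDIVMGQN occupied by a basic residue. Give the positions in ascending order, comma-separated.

Lysine (K), arginine (R), and histidine (H) have basic, nitrogen-containing side chains.
Matching residues: K1.

1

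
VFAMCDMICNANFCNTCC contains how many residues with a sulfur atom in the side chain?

7

Cysteine (C, thiol) and methionine (M, thioether) are the two sulfur-containing amino acids.
Matching residues: M4, C5, M7, C9, C14, C17, C18.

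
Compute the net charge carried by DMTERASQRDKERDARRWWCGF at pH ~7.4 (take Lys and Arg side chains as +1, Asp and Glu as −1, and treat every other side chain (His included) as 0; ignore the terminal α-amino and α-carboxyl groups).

+1

Positive (K, R): R5, R9, K11, R13, R16, R17 → +6.
Negative (D, E): D1, E4, D10, E12, D14 → −5.
Net charge = (+6) + (−5) = +1.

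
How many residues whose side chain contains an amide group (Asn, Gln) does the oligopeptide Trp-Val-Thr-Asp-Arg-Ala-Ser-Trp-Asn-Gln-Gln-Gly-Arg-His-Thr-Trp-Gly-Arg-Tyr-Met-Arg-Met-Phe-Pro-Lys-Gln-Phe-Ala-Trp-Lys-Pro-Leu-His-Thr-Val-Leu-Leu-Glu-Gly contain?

Matching residues: Asn9, Gln10, Gln11, Gln26.

4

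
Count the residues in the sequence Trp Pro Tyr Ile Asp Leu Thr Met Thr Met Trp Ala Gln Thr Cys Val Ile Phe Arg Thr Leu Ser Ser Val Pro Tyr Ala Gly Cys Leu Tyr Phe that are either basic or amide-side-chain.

2

Basic: H, K, R. Amide-side-chain: N, Q.
Basic residues here: Arg19 (1).
Amide-side-chain residues here: Gln13 (1).
The two groups share no amino acid, so total = 1 + 1 = 2.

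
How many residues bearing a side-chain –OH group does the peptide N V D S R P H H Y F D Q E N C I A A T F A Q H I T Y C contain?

S, T, and Y are the three residues with a side-chain hydroxyl.
Matching residues: S4, Y9, T19, T25, Y26.

5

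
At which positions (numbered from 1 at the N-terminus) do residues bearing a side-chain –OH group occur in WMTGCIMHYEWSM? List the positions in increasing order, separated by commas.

3, 9, 12

S, T, and Y are the three residues with a side-chain hydroxyl.
Matching residues: T3, Y9, S12.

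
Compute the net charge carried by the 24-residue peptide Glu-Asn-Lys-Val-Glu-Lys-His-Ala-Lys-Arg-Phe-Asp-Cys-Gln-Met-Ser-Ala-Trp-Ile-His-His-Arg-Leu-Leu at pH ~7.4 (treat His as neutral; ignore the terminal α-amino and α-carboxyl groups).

+2

Near pH 7.4, K and R contribute +1 each, D and E contribute −1 each, and every other side chain (His included, as stated) is uncharged.
Positive (K, R): Lys3, Lys6, Lys9, Arg10, Arg22 → +5.
Negative (D, E): Glu1, Glu5, Asp12 → −3.
Net charge = (+5) + (−3) = +2.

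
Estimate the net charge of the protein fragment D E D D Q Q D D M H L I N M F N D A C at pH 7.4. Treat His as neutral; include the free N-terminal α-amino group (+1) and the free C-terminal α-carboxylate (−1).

At pH ~7.4 the Lys and Arg side chains are protonated (+1), the Asp and Glu side chains are deprotonated (−1), and with His taken as neutral all other side chains carry no charge.
Positive (K, R): none → +0.
Negative (D, E): D1, E2, D3, D4, D7, D8, D17 → −7.
The N-terminus (+1) and C-terminus (−1) cancel.
Net charge = (+0) + (−7) = −7.

-7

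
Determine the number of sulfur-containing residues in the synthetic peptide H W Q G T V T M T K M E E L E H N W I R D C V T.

3

The sulfur-bearing residues are cysteine (–SH) and methionine (–S–CH₃).
Matching residues: M8, M11, C22.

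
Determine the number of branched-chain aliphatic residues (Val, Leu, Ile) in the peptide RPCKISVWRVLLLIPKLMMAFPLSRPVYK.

Matching residues: I5, V7, V10, L11, L12, L13, I14, L17, L23, V27.

10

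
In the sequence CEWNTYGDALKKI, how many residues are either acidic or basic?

4

Acidic: D, E. Basic: H, K, R.
Acidic residues here: E2, D8 (2).
Basic residues here: K11, K12 (2).
The two groups share no amino acid, so total = 2 + 2 = 4.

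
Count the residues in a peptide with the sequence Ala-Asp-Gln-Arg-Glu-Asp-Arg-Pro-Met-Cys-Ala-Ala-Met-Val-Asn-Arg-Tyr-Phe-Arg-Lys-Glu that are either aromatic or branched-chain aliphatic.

3

Aromatic: F, W, Y. Branched-chain aliphatic: I, L, V.
Aromatic residues here: Tyr17, Phe18 (2).
Branched-chain aliphatic residues here: Val14 (1).
The two groups share no amino acid, so total = 2 + 1 = 3.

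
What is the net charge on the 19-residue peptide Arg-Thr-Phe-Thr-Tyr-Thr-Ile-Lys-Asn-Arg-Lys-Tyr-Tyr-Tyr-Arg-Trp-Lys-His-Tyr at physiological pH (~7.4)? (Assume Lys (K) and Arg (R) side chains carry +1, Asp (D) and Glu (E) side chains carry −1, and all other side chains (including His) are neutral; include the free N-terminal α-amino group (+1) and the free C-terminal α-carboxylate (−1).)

Positive (K, R): Arg1, Lys8, Arg10, Lys11, Arg15, Lys17 → +6.
Negative (D, E): none → −0.
The N-terminus (+1) and C-terminus (−1) cancel.
Net charge = (+6) + (−0) = +6.

+6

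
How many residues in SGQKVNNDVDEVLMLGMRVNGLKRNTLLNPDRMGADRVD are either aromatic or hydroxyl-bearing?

2

Aromatic: F, W, Y. Hydroxyl-bearing: S, T, Y.
Aromatic residues here: none (0).
Hydroxyl-bearing residues here: S1, T26 (2).
(Y belongs to both groups, but none appear in this sequence.) Total = 0 + 2 = 2.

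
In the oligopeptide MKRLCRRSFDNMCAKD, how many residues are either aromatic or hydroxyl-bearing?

Aromatic: F, W, Y. Hydroxyl-bearing: S, T, Y.
Aromatic residues here: F9 (1).
Hydroxyl-bearing residues here: S8 (1).
(Y belongs to both groups, but none appear in this sequence.) Total = 1 + 1 = 2.

2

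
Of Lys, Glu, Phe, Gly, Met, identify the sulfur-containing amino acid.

Met

Only Cys (C) and Met (M) have a sulfur atom in the side chain.
Of the listed options, only Met belongs to this group.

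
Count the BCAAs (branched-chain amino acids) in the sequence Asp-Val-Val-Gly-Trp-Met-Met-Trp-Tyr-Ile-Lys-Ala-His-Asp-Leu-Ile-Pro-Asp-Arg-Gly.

5

Valine (V), leucine (L), and isoleucine (I) are the branched-chain amino acids.
Matching residues: Val2, Val3, Ile10, Leu15, Ile16.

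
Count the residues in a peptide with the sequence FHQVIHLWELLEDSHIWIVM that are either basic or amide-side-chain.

Basic: H, K, R. Amide-side-chain: N, Q.
Basic residues here: H2, H6, H15 (3).
Amide-side-chain residues here: Q3 (1).
The two groups share no amino acid, so total = 3 + 1 = 4.

4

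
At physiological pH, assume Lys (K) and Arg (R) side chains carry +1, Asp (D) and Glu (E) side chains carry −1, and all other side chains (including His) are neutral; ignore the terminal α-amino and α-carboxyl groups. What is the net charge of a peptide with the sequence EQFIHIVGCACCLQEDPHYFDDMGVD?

Positive (K, R): none → +0.
Negative (D, E): E1, E15, D16, D21, D22, D26 → −6.
Net charge = (+0) + (−6) = −6.

-6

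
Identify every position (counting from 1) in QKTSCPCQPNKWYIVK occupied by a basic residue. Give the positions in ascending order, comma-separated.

2, 11, 16

Matching residues: K2, K11, K16.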